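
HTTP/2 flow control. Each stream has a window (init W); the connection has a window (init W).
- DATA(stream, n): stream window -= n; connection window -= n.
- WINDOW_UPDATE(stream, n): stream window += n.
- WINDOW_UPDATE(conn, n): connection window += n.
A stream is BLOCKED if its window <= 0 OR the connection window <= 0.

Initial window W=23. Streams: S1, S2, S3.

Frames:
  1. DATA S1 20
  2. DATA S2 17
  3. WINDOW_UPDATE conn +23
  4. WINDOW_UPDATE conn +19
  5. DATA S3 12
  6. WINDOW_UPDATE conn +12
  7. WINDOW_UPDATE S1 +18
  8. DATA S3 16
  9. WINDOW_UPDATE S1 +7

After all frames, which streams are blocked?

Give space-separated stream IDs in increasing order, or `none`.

Op 1: conn=3 S1=3 S2=23 S3=23 blocked=[]
Op 2: conn=-14 S1=3 S2=6 S3=23 blocked=[1, 2, 3]
Op 3: conn=9 S1=3 S2=6 S3=23 blocked=[]
Op 4: conn=28 S1=3 S2=6 S3=23 blocked=[]
Op 5: conn=16 S1=3 S2=6 S3=11 blocked=[]
Op 6: conn=28 S1=3 S2=6 S3=11 blocked=[]
Op 7: conn=28 S1=21 S2=6 S3=11 blocked=[]
Op 8: conn=12 S1=21 S2=6 S3=-5 blocked=[3]
Op 9: conn=12 S1=28 S2=6 S3=-5 blocked=[3]

Answer: S3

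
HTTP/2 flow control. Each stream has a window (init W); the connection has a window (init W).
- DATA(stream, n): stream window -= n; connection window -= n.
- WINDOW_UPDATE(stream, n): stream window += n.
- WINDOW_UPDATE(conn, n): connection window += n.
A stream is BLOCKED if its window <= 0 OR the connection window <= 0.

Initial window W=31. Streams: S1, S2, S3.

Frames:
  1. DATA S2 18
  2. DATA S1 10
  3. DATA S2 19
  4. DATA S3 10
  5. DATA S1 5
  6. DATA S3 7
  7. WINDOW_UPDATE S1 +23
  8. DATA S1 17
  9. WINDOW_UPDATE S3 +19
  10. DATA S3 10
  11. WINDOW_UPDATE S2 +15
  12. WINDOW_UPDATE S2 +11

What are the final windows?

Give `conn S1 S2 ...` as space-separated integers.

Answer: -65 22 20 23

Derivation:
Op 1: conn=13 S1=31 S2=13 S3=31 blocked=[]
Op 2: conn=3 S1=21 S2=13 S3=31 blocked=[]
Op 3: conn=-16 S1=21 S2=-6 S3=31 blocked=[1, 2, 3]
Op 4: conn=-26 S1=21 S2=-6 S3=21 blocked=[1, 2, 3]
Op 5: conn=-31 S1=16 S2=-6 S3=21 blocked=[1, 2, 3]
Op 6: conn=-38 S1=16 S2=-6 S3=14 blocked=[1, 2, 3]
Op 7: conn=-38 S1=39 S2=-6 S3=14 blocked=[1, 2, 3]
Op 8: conn=-55 S1=22 S2=-6 S3=14 blocked=[1, 2, 3]
Op 9: conn=-55 S1=22 S2=-6 S3=33 blocked=[1, 2, 3]
Op 10: conn=-65 S1=22 S2=-6 S3=23 blocked=[1, 2, 3]
Op 11: conn=-65 S1=22 S2=9 S3=23 blocked=[1, 2, 3]
Op 12: conn=-65 S1=22 S2=20 S3=23 blocked=[1, 2, 3]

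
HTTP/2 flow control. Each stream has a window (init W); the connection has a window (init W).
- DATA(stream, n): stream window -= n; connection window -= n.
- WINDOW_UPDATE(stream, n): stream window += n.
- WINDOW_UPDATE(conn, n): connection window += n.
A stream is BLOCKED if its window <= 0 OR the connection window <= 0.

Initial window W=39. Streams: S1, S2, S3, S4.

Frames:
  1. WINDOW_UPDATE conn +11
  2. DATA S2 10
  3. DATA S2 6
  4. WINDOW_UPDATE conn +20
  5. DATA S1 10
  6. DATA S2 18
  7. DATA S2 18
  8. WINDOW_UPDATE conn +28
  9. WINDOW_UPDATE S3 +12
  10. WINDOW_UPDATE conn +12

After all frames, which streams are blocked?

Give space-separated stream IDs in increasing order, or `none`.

Answer: S2

Derivation:
Op 1: conn=50 S1=39 S2=39 S3=39 S4=39 blocked=[]
Op 2: conn=40 S1=39 S2=29 S3=39 S4=39 blocked=[]
Op 3: conn=34 S1=39 S2=23 S3=39 S4=39 blocked=[]
Op 4: conn=54 S1=39 S2=23 S3=39 S4=39 blocked=[]
Op 5: conn=44 S1=29 S2=23 S3=39 S4=39 blocked=[]
Op 6: conn=26 S1=29 S2=5 S3=39 S4=39 blocked=[]
Op 7: conn=8 S1=29 S2=-13 S3=39 S4=39 blocked=[2]
Op 8: conn=36 S1=29 S2=-13 S3=39 S4=39 blocked=[2]
Op 9: conn=36 S1=29 S2=-13 S3=51 S4=39 blocked=[2]
Op 10: conn=48 S1=29 S2=-13 S3=51 S4=39 blocked=[2]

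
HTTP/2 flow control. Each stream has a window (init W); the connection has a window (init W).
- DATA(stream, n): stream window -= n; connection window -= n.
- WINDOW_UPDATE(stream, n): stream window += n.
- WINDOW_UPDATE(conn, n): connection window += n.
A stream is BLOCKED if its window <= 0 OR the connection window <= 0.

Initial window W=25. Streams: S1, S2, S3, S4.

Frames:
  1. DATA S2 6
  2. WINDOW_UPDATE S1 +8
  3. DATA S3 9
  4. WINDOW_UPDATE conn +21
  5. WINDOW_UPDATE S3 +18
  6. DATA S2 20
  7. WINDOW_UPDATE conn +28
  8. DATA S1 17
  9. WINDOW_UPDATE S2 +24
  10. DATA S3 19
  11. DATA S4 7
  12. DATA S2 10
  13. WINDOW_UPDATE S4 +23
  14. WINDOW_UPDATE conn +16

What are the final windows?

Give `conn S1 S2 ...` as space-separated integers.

Answer: 2 16 13 15 41

Derivation:
Op 1: conn=19 S1=25 S2=19 S3=25 S4=25 blocked=[]
Op 2: conn=19 S1=33 S2=19 S3=25 S4=25 blocked=[]
Op 3: conn=10 S1=33 S2=19 S3=16 S4=25 blocked=[]
Op 4: conn=31 S1=33 S2=19 S3=16 S4=25 blocked=[]
Op 5: conn=31 S1=33 S2=19 S3=34 S4=25 blocked=[]
Op 6: conn=11 S1=33 S2=-1 S3=34 S4=25 blocked=[2]
Op 7: conn=39 S1=33 S2=-1 S3=34 S4=25 blocked=[2]
Op 8: conn=22 S1=16 S2=-1 S3=34 S4=25 blocked=[2]
Op 9: conn=22 S1=16 S2=23 S3=34 S4=25 blocked=[]
Op 10: conn=3 S1=16 S2=23 S3=15 S4=25 blocked=[]
Op 11: conn=-4 S1=16 S2=23 S3=15 S4=18 blocked=[1, 2, 3, 4]
Op 12: conn=-14 S1=16 S2=13 S3=15 S4=18 blocked=[1, 2, 3, 4]
Op 13: conn=-14 S1=16 S2=13 S3=15 S4=41 blocked=[1, 2, 3, 4]
Op 14: conn=2 S1=16 S2=13 S3=15 S4=41 blocked=[]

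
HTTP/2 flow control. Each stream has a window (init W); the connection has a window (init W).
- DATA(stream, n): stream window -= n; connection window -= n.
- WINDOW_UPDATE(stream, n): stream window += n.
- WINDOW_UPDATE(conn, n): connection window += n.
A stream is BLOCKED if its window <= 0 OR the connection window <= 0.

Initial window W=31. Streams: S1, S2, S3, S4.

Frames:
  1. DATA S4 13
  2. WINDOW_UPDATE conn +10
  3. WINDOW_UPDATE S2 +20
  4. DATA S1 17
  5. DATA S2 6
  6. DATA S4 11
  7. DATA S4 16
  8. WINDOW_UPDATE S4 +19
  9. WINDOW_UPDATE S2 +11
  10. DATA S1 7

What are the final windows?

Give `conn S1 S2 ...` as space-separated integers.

Op 1: conn=18 S1=31 S2=31 S3=31 S4=18 blocked=[]
Op 2: conn=28 S1=31 S2=31 S3=31 S4=18 blocked=[]
Op 3: conn=28 S1=31 S2=51 S3=31 S4=18 blocked=[]
Op 4: conn=11 S1=14 S2=51 S3=31 S4=18 blocked=[]
Op 5: conn=5 S1=14 S2=45 S3=31 S4=18 blocked=[]
Op 6: conn=-6 S1=14 S2=45 S3=31 S4=7 blocked=[1, 2, 3, 4]
Op 7: conn=-22 S1=14 S2=45 S3=31 S4=-9 blocked=[1, 2, 3, 4]
Op 8: conn=-22 S1=14 S2=45 S3=31 S4=10 blocked=[1, 2, 3, 4]
Op 9: conn=-22 S1=14 S2=56 S3=31 S4=10 blocked=[1, 2, 3, 4]
Op 10: conn=-29 S1=7 S2=56 S3=31 S4=10 blocked=[1, 2, 3, 4]

Answer: -29 7 56 31 10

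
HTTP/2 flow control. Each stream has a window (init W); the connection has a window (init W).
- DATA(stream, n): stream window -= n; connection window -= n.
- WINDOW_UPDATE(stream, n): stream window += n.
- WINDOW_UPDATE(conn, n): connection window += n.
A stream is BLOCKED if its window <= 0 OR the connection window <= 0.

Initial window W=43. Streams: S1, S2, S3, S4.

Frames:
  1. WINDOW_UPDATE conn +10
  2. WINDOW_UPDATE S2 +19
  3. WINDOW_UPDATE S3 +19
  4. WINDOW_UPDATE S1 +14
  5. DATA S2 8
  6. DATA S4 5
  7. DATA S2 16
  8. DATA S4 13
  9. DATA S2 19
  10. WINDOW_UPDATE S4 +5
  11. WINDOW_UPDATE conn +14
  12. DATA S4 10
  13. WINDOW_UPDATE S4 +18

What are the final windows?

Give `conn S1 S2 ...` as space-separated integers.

Answer: -4 57 19 62 38

Derivation:
Op 1: conn=53 S1=43 S2=43 S3=43 S4=43 blocked=[]
Op 2: conn=53 S1=43 S2=62 S3=43 S4=43 blocked=[]
Op 3: conn=53 S1=43 S2=62 S3=62 S4=43 blocked=[]
Op 4: conn=53 S1=57 S2=62 S3=62 S4=43 blocked=[]
Op 5: conn=45 S1=57 S2=54 S3=62 S4=43 blocked=[]
Op 6: conn=40 S1=57 S2=54 S3=62 S4=38 blocked=[]
Op 7: conn=24 S1=57 S2=38 S3=62 S4=38 blocked=[]
Op 8: conn=11 S1=57 S2=38 S3=62 S4=25 blocked=[]
Op 9: conn=-8 S1=57 S2=19 S3=62 S4=25 blocked=[1, 2, 3, 4]
Op 10: conn=-8 S1=57 S2=19 S3=62 S4=30 blocked=[1, 2, 3, 4]
Op 11: conn=6 S1=57 S2=19 S3=62 S4=30 blocked=[]
Op 12: conn=-4 S1=57 S2=19 S3=62 S4=20 blocked=[1, 2, 3, 4]
Op 13: conn=-4 S1=57 S2=19 S3=62 S4=38 blocked=[1, 2, 3, 4]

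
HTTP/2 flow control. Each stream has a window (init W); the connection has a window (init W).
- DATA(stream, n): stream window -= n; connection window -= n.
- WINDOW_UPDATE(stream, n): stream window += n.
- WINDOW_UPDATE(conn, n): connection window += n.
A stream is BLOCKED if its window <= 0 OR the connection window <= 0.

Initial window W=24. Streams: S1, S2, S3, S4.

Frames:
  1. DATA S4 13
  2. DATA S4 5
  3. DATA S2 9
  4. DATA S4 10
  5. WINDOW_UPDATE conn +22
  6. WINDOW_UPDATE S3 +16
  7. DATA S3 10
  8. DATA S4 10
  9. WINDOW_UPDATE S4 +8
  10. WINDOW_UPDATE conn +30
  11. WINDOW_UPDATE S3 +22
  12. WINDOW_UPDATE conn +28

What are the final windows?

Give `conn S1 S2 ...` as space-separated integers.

Op 1: conn=11 S1=24 S2=24 S3=24 S4=11 blocked=[]
Op 2: conn=6 S1=24 S2=24 S3=24 S4=6 blocked=[]
Op 3: conn=-3 S1=24 S2=15 S3=24 S4=6 blocked=[1, 2, 3, 4]
Op 4: conn=-13 S1=24 S2=15 S3=24 S4=-4 blocked=[1, 2, 3, 4]
Op 5: conn=9 S1=24 S2=15 S3=24 S4=-4 blocked=[4]
Op 6: conn=9 S1=24 S2=15 S3=40 S4=-4 blocked=[4]
Op 7: conn=-1 S1=24 S2=15 S3=30 S4=-4 blocked=[1, 2, 3, 4]
Op 8: conn=-11 S1=24 S2=15 S3=30 S4=-14 blocked=[1, 2, 3, 4]
Op 9: conn=-11 S1=24 S2=15 S3=30 S4=-6 blocked=[1, 2, 3, 4]
Op 10: conn=19 S1=24 S2=15 S3=30 S4=-6 blocked=[4]
Op 11: conn=19 S1=24 S2=15 S3=52 S4=-6 blocked=[4]
Op 12: conn=47 S1=24 S2=15 S3=52 S4=-6 blocked=[4]

Answer: 47 24 15 52 -6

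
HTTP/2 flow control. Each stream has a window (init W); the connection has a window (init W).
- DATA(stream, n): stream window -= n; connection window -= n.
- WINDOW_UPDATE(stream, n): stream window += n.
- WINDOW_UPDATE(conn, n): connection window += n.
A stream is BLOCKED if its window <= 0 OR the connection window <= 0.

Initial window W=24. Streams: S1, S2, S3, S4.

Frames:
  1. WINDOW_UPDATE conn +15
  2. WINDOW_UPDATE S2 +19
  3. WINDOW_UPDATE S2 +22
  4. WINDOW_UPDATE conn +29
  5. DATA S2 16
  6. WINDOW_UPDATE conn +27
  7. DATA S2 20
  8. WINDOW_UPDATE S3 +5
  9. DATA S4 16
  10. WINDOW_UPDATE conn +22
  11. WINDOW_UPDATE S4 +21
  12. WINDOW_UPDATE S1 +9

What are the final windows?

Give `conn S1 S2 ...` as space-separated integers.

Op 1: conn=39 S1=24 S2=24 S3=24 S4=24 blocked=[]
Op 2: conn=39 S1=24 S2=43 S3=24 S4=24 blocked=[]
Op 3: conn=39 S1=24 S2=65 S3=24 S4=24 blocked=[]
Op 4: conn=68 S1=24 S2=65 S3=24 S4=24 blocked=[]
Op 5: conn=52 S1=24 S2=49 S3=24 S4=24 blocked=[]
Op 6: conn=79 S1=24 S2=49 S3=24 S4=24 blocked=[]
Op 7: conn=59 S1=24 S2=29 S3=24 S4=24 blocked=[]
Op 8: conn=59 S1=24 S2=29 S3=29 S4=24 blocked=[]
Op 9: conn=43 S1=24 S2=29 S3=29 S4=8 blocked=[]
Op 10: conn=65 S1=24 S2=29 S3=29 S4=8 blocked=[]
Op 11: conn=65 S1=24 S2=29 S3=29 S4=29 blocked=[]
Op 12: conn=65 S1=33 S2=29 S3=29 S4=29 blocked=[]

Answer: 65 33 29 29 29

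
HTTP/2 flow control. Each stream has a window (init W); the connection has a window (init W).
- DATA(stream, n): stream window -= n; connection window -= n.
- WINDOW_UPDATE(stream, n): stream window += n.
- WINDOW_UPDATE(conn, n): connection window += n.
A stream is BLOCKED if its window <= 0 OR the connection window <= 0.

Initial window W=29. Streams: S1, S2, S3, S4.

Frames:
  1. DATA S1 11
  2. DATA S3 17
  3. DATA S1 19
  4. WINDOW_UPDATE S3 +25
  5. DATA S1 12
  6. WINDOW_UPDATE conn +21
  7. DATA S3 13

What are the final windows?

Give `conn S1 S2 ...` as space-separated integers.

Answer: -22 -13 29 24 29

Derivation:
Op 1: conn=18 S1=18 S2=29 S3=29 S4=29 blocked=[]
Op 2: conn=1 S1=18 S2=29 S3=12 S4=29 blocked=[]
Op 3: conn=-18 S1=-1 S2=29 S3=12 S4=29 blocked=[1, 2, 3, 4]
Op 4: conn=-18 S1=-1 S2=29 S3=37 S4=29 blocked=[1, 2, 3, 4]
Op 5: conn=-30 S1=-13 S2=29 S3=37 S4=29 blocked=[1, 2, 3, 4]
Op 6: conn=-9 S1=-13 S2=29 S3=37 S4=29 blocked=[1, 2, 3, 4]
Op 7: conn=-22 S1=-13 S2=29 S3=24 S4=29 blocked=[1, 2, 3, 4]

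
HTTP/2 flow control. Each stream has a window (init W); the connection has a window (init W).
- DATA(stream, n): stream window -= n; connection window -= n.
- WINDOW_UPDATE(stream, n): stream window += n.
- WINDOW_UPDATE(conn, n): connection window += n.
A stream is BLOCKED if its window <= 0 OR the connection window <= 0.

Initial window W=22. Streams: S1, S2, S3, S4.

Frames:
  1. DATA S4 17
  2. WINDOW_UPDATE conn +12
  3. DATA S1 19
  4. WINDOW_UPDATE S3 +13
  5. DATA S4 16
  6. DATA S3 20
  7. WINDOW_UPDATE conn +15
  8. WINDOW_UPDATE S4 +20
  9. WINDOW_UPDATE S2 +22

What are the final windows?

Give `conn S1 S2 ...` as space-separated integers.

Op 1: conn=5 S1=22 S2=22 S3=22 S4=5 blocked=[]
Op 2: conn=17 S1=22 S2=22 S3=22 S4=5 blocked=[]
Op 3: conn=-2 S1=3 S2=22 S3=22 S4=5 blocked=[1, 2, 3, 4]
Op 4: conn=-2 S1=3 S2=22 S3=35 S4=5 blocked=[1, 2, 3, 4]
Op 5: conn=-18 S1=3 S2=22 S3=35 S4=-11 blocked=[1, 2, 3, 4]
Op 6: conn=-38 S1=3 S2=22 S3=15 S4=-11 blocked=[1, 2, 3, 4]
Op 7: conn=-23 S1=3 S2=22 S3=15 S4=-11 blocked=[1, 2, 3, 4]
Op 8: conn=-23 S1=3 S2=22 S3=15 S4=9 blocked=[1, 2, 3, 4]
Op 9: conn=-23 S1=3 S2=44 S3=15 S4=9 blocked=[1, 2, 3, 4]

Answer: -23 3 44 15 9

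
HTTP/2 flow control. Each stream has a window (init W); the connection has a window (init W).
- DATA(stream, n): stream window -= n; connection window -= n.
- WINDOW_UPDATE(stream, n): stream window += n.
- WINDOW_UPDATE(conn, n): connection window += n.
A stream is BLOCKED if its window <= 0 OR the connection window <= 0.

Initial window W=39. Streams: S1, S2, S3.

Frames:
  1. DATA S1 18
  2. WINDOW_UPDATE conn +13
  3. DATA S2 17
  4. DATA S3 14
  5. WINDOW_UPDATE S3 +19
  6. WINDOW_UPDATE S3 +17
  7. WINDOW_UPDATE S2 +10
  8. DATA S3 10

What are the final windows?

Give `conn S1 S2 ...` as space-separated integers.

Answer: -7 21 32 51

Derivation:
Op 1: conn=21 S1=21 S2=39 S3=39 blocked=[]
Op 2: conn=34 S1=21 S2=39 S3=39 blocked=[]
Op 3: conn=17 S1=21 S2=22 S3=39 blocked=[]
Op 4: conn=3 S1=21 S2=22 S3=25 blocked=[]
Op 5: conn=3 S1=21 S2=22 S3=44 blocked=[]
Op 6: conn=3 S1=21 S2=22 S3=61 blocked=[]
Op 7: conn=3 S1=21 S2=32 S3=61 blocked=[]
Op 8: conn=-7 S1=21 S2=32 S3=51 blocked=[1, 2, 3]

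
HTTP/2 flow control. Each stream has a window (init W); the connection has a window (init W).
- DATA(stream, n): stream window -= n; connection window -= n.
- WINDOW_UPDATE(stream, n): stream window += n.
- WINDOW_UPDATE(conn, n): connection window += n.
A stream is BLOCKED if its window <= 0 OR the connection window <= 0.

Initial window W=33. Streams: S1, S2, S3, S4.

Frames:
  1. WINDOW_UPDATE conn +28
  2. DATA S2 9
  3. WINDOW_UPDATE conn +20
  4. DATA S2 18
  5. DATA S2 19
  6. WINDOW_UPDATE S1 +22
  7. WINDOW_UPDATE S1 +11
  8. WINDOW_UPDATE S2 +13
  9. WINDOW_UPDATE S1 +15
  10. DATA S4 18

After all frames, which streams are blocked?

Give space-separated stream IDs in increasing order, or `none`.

Answer: S2

Derivation:
Op 1: conn=61 S1=33 S2=33 S3=33 S4=33 blocked=[]
Op 2: conn=52 S1=33 S2=24 S3=33 S4=33 blocked=[]
Op 3: conn=72 S1=33 S2=24 S3=33 S4=33 blocked=[]
Op 4: conn=54 S1=33 S2=6 S3=33 S4=33 blocked=[]
Op 5: conn=35 S1=33 S2=-13 S3=33 S4=33 blocked=[2]
Op 6: conn=35 S1=55 S2=-13 S3=33 S4=33 blocked=[2]
Op 7: conn=35 S1=66 S2=-13 S3=33 S4=33 blocked=[2]
Op 8: conn=35 S1=66 S2=0 S3=33 S4=33 blocked=[2]
Op 9: conn=35 S1=81 S2=0 S3=33 S4=33 blocked=[2]
Op 10: conn=17 S1=81 S2=0 S3=33 S4=15 blocked=[2]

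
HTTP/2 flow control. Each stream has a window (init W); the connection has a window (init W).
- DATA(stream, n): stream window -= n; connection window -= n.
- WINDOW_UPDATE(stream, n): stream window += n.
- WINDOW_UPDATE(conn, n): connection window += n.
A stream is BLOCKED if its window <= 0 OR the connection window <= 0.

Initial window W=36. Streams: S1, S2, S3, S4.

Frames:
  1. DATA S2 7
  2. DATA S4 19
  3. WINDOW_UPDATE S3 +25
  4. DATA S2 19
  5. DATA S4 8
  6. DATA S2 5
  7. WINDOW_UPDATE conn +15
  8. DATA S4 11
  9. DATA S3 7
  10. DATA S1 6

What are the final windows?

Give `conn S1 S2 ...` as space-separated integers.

Op 1: conn=29 S1=36 S2=29 S3=36 S4=36 blocked=[]
Op 2: conn=10 S1=36 S2=29 S3=36 S4=17 blocked=[]
Op 3: conn=10 S1=36 S2=29 S3=61 S4=17 blocked=[]
Op 4: conn=-9 S1=36 S2=10 S3=61 S4=17 blocked=[1, 2, 3, 4]
Op 5: conn=-17 S1=36 S2=10 S3=61 S4=9 blocked=[1, 2, 3, 4]
Op 6: conn=-22 S1=36 S2=5 S3=61 S4=9 blocked=[1, 2, 3, 4]
Op 7: conn=-7 S1=36 S2=5 S3=61 S4=9 blocked=[1, 2, 3, 4]
Op 8: conn=-18 S1=36 S2=5 S3=61 S4=-2 blocked=[1, 2, 3, 4]
Op 9: conn=-25 S1=36 S2=5 S3=54 S4=-2 blocked=[1, 2, 3, 4]
Op 10: conn=-31 S1=30 S2=5 S3=54 S4=-2 blocked=[1, 2, 3, 4]

Answer: -31 30 5 54 -2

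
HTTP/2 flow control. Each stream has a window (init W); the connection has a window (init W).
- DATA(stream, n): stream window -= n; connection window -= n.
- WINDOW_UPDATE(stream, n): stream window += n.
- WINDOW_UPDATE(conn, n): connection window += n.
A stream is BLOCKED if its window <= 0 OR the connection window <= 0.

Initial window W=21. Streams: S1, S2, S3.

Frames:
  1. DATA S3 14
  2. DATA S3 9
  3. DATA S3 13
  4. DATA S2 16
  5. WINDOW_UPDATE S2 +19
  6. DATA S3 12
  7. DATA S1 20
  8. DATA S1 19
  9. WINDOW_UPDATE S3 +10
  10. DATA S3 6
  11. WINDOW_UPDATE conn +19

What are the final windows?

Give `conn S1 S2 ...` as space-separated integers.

Answer: -69 -18 24 -23

Derivation:
Op 1: conn=7 S1=21 S2=21 S3=7 blocked=[]
Op 2: conn=-2 S1=21 S2=21 S3=-2 blocked=[1, 2, 3]
Op 3: conn=-15 S1=21 S2=21 S3=-15 blocked=[1, 2, 3]
Op 4: conn=-31 S1=21 S2=5 S3=-15 blocked=[1, 2, 3]
Op 5: conn=-31 S1=21 S2=24 S3=-15 blocked=[1, 2, 3]
Op 6: conn=-43 S1=21 S2=24 S3=-27 blocked=[1, 2, 3]
Op 7: conn=-63 S1=1 S2=24 S3=-27 blocked=[1, 2, 3]
Op 8: conn=-82 S1=-18 S2=24 S3=-27 blocked=[1, 2, 3]
Op 9: conn=-82 S1=-18 S2=24 S3=-17 blocked=[1, 2, 3]
Op 10: conn=-88 S1=-18 S2=24 S3=-23 blocked=[1, 2, 3]
Op 11: conn=-69 S1=-18 S2=24 S3=-23 blocked=[1, 2, 3]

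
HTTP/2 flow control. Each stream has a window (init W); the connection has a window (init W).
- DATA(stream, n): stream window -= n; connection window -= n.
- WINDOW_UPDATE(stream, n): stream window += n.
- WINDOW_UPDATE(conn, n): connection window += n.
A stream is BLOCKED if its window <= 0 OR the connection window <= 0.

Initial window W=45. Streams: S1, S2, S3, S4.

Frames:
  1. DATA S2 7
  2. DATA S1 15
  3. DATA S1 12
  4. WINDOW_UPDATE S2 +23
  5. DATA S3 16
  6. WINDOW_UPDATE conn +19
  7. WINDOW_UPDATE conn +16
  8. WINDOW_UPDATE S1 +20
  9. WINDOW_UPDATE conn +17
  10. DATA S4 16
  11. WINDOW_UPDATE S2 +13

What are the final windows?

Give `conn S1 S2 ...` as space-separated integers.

Answer: 31 38 74 29 29

Derivation:
Op 1: conn=38 S1=45 S2=38 S3=45 S4=45 blocked=[]
Op 2: conn=23 S1=30 S2=38 S3=45 S4=45 blocked=[]
Op 3: conn=11 S1=18 S2=38 S3=45 S4=45 blocked=[]
Op 4: conn=11 S1=18 S2=61 S3=45 S4=45 blocked=[]
Op 5: conn=-5 S1=18 S2=61 S3=29 S4=45 blocked=[1, 2, 3, 4]
Op 6: conn=14 S1=18 S2=61 S3=29 S4=45 blocked=[]
Op 7: conn=30 S1=18 S2=61 S3=29 S4=45 blocked=[]
Op 8: conn=30 S1=38 S2=61 S3=29 S4=45 blocked=[]
Op 9: conn=47 S1=38 S2=61 S3=29 S4=45 blocked=[]
Op 10: conn=31 S1=38 S2=61 S3=29 S4=29 blocked=[]
Op 11: conn=31 S1=38 S2=74 S3=29 S4=29 blocked=[]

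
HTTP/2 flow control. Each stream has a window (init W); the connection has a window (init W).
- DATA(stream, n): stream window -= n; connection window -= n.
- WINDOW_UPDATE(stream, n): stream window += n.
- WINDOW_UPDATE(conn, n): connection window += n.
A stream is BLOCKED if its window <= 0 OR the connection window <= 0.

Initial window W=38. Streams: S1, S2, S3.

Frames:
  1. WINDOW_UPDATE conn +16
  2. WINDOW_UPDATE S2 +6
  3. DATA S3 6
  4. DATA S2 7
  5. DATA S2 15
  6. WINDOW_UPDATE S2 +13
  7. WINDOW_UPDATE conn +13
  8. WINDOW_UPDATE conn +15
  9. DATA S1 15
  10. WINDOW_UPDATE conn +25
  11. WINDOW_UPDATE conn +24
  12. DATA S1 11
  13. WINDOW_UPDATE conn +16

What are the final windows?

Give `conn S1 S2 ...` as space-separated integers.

Op 1: conn=54 S1=38 S2=38 S3=38 blocked=[]
Op 2: conn=54 S1=38 S2=44 S3=38 blocked=[]
Op 3: conn=48 S1=38 S2=44 S3=32 blocked=[]
Op 4: conn=41 S1=38 S2=37 S3=32 blocked=[]
Op 5: conn=26 S1=38 S2=22 S3=32 blocked=[]
Op 6: conn=26 S1=38 S2=35 S3=32 blocked=[]
Op 7: conn=39 S1=38 S2=35 S3=32 blocked=[]
Op 8: conn=54 S1=38 S2=35 S3=32 blocked=[]
Op 9: conn=39 S1=23 S2=35 S3=32 blocked=[]
Op 10: conn=64 S1=23 S2=35 S3=32 blocked=[]
Op 11: conn=88 S1=23 S2=35 S3=32 blocked=[]
Op 12: conn=77 S1=12 S2=35 S3=32 blocked=[]
Op 13: conn=93 S1=12 S2=35 S3=32 blocked=[]

Answer: 93 12 35 32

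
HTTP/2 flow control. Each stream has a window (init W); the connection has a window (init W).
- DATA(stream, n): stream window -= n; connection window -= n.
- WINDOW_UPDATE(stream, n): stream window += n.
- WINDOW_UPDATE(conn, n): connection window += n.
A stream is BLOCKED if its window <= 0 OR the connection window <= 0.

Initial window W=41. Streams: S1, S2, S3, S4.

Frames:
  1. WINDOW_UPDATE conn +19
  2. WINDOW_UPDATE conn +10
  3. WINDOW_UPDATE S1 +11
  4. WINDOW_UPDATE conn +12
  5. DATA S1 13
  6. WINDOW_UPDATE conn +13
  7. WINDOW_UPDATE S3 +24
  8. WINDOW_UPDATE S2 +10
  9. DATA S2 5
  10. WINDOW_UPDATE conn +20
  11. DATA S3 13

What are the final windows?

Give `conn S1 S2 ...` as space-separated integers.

Op 1: conn=60 S1=41 S2=41 S3=41 S4=41 blocked=[]
Op 2: conn=70 S1=41 S2=41 S3=41 S4=41 blocked=[]
Op 3: conn=70 S1=52 S2=41 S3=41 S4=41 blocked=[]
Op 4: conn=82 S1=52 S2=41 S3=41 S4=41 blocked=[]
Op 5: conn=69 S1=39 S2=41 S3=41 S4=41 blocked=[]
Op 6: conn=82 S1=39 S2=41 S3=41 S4=41 blocked=[]
Op 7: conn=82 S1=39 S2=41 S3=65 S4=41 blocked=[]
Op 8: conn=82 S1=39 S2=51 S3=65 S4=41 blocked=[]
Op 9: conn=77 S1=39 S2=46 S3=65 S4=41 blocked=[]
Op 10: conn=97 S1=39 S2=46 S3=65 S4=41 blocked=[]
Op 11: conn=84 S1=39 S2=46 S3=52 S4=41 blocked=[]

Answer: 84 39 46 52 41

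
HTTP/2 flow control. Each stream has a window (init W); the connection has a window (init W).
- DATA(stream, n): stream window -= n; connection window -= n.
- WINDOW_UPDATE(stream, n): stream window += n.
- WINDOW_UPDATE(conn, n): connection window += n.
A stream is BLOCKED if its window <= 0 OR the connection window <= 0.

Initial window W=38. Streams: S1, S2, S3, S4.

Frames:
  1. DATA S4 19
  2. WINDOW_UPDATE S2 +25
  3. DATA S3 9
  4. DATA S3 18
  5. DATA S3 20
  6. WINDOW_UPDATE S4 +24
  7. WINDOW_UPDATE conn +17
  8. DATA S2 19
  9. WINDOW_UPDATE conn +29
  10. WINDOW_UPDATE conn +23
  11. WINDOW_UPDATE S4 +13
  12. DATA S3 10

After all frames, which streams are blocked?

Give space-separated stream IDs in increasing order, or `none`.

Answer: S3

Derivation:
Op 1: conn=19 S1=38 S2=38 S3=38 S4=19 blocked=[]
Op 2: conn=19 S1=38 S2=63 S3=38 S4=19 blocked=[]
Op 3: conn=10 S1=38 S2=63 S3=29 S4=19 blocked=[]
Op 4: conn=-8 S1=38 S2=63 S3=11 S4=19 blocked=[1, 2, 3, 4]
Op 5: conn=-28 S1=38 S2=63 S3=-9 S4=19 blocked=[1, 2, 3, 4]
Op 6: conn=-28 S1=38 S2=63 S3=-9 S4=43 blocked=[1, 2, 3, 4]
Op 7: conn=-11 S1=38 S2=63 S3=-9 S4=43 blocked=[1, 2, 3, 4]
Op 8: conn=-30 S1=38 S2=44 S3=-9 S4=43 blocked=[1, 2, 3, 4]
Op 9: conn=-1 S1=38 S2=44 S3=-9 S4=43 blocked=[1, 2, 3, 4]
Op 10: conn=22 S1=38 S2=44 S3=-9 S4=43 blocked=[3]
Op 11: conn=22 S1=38 S2=44 S3=-9 S4=56 blocked=[3]
Op 12: conn=12 S1=38 S2=44 S3=-19 S4=56 blocked=[3]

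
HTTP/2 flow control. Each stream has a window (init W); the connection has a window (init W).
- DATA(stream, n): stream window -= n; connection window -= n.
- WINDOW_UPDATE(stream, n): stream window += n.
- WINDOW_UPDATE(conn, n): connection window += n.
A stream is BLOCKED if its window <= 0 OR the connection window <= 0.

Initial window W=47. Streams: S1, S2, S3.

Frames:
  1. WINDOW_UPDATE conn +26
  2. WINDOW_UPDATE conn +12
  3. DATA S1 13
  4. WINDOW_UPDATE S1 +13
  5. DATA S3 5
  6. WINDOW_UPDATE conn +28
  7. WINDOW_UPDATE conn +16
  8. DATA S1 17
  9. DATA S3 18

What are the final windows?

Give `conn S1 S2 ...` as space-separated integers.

Op 1: conn=73 S1=47 S2=47 S3=47 blocked=[]
Op 2: conn=85 S1=47 S2=47 S3=47 blocked=[]
Op 3: conn=72 S1=34 S2=47 S3=47 blocked=[]
Op 4: conn=72 S1=47 S2=47 S3=47 blocked=[]
Op 5: conn=67 S1=47 S2=47 S3=42 blocked=[]
Op 6: conn=95 S1=47 S2=47 S3=42 blocked=[]
Op 7: conn=111 S1=47 S2=47 S3=42 blocked=[]
Op 8: conn=94 S1=30 S2=47 S3=42 blocked=[]
Op 9: conn=76 S1=30 S2=47 S3=24 blocked=[]

Answer: 76 30 47 24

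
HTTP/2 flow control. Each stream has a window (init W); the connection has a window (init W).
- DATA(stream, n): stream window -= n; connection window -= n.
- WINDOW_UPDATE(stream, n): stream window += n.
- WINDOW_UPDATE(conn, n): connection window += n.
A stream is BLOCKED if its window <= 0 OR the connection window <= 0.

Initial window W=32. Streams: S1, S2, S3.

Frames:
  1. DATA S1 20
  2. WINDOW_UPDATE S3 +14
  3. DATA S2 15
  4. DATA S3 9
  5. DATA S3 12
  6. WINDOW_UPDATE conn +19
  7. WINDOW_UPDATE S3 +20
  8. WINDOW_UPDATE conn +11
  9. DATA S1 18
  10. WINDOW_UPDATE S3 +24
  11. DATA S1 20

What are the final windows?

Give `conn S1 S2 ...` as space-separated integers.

Op 1: conn=12 S1=12 S2=32 S3=32 blocked=[]
Op 2: conn=12 S1=12 S2=32 S3=46 blocked=[]
Op 3: conn=-3 S1=12 S2=17 S3=46 blocked=[1, 2, 3]
Op 4: conn=-12 S1=12 S2=17 S3=37 blocked=[1, 2, 3]
Op 5: conn=-24 S1=12 S2=17 S3=25 blocked=[1, 2, 3]
Op 6: conn=-5 S1=12 S2=17 S3=25 blocked=[1, 2, 3]
Op 7: conn=-5 S1=12 S2=17 S3=45 blocked=[1, 2, 3]
Op 8: conn=6 S1=12 S2=17 S3=45 blocked=[]
Op 9: conn=-12 S1=-6 S2=17 S3=45 blocked=[1, 2, 3]
Op 10: conn=-12 S1=-6 S2=17 S3=69 blocked=[1, 2, 3]
Op 11: conn=-32 S1=-26 S2=17 S3=69 blocked=[1, 2, 3]

Answer: -32 -26 17 69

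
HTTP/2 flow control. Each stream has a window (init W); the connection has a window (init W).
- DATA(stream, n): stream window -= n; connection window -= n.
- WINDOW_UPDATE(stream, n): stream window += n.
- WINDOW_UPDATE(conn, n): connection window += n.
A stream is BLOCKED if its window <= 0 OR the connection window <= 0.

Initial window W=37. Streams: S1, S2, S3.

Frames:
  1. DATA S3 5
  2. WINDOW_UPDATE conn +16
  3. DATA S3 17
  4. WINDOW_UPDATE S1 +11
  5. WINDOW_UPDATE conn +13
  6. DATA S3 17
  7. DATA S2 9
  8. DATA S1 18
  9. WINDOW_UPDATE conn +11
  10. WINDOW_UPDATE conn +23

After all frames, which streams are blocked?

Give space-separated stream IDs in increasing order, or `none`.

Op 1: conn=32 S1=37 S2=37 S3=32 blocked=[]
Op 2: conn=48 S1=37 S2=37 S3=32 blocked=[]
Op 3: conn=31 S1=37 S2=37 S3=15 blocked=[]
Op 4: conn=31 S1=48 S2=37 S3=15 blocked=[]
Op 5: conn=44 S1=48 S2=37 S3=15 blocked=[]
Op 6: conn=27 S1=48 S2=37 S3=-2 blocked=[3]
Op 7: conn=18 S1=48 S2=28 S3=-2 blocked=[3]
Op 8: conn=0 S1=30 S2=28 S3=-2 blocked=[1, 2, 3]
Op 9: conn=11 S1=30 S2=28 S3=-2 blocked=[3]
Op 10: conn=34 S1=30 S2=28 S3=-2 blocked=[3]

Answer: S3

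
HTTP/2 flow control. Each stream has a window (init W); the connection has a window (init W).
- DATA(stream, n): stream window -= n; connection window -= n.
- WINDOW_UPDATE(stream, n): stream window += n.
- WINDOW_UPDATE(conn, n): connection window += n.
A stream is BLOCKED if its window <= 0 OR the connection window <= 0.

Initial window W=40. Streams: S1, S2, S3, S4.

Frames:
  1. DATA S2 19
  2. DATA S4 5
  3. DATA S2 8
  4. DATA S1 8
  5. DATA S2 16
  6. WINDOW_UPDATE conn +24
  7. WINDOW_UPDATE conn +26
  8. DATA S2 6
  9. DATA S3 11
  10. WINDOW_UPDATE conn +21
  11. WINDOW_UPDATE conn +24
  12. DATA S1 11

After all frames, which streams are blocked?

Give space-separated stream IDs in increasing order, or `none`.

Op 1: conn=21 S1=40 S2=21 S3=40 S4=40 blocked=[]
Op 2: conn=16 S1=40 S2=21 S3=40 S4=35 blocked=[]
Op 3: conn=8 S1=40 S2=13 S3=40 S4=35 blocked=[]
Op 4: conn=0 S1=32 S2=13 S3=40 S4=35 blocked=[1, 2, 3, 4]
Op 5: conn=-16 S1=32 S2=-3 S3=40 S4=35 blocked=[1, 2, 3, 4]
Op 6: conn=8 S1=32 S2=-3 S3=40 S4=35 blocked=[2]
Op 7: conn=34 S1=32 S2=-3 S3=40 S4=35 blocked=[2]
Op 8: conn=28 S1=32 S2=-9 S3=40 S4=35 blocked=[2]
Op 9: conn=17 S1=32 S2=-9 S3=29 S4=35 blocked=[2]
Op 10: conn=38 S1=32 S2=-9 S3=29 S4=35 blocked=[2]
Op 11: conn=62 S1=32 S2=-9 S3=29 S4=35 blocked=[2]
Op 12: conn=51 S1=21 S2=-9 S3=29 S4=35 blocked=[2]

Answer: S2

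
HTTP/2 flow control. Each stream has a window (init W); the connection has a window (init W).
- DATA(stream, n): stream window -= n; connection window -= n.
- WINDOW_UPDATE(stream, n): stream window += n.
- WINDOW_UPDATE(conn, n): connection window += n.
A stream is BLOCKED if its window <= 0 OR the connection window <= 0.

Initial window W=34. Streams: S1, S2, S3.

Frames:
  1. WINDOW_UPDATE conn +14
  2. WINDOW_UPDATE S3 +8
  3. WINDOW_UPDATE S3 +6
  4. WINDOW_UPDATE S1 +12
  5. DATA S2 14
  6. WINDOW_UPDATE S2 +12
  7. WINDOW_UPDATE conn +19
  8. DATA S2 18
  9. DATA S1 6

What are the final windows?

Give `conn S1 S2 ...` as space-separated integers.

Answer: 29 40 14 48

Derivation:
Op 1: conn=48 S1=34 S2=34 S3=34 blocked=[]
Op 2: conn=48 S1=34 S2=34 S3=42 blocked=[]
Op 3: conn=48 S1=34 S2=34 S3=48 blocked=[]
Op 4: conn=48 S1=46 S2=34 S3=48 blocked=[]
Op 5: conn=34 S1=46 S2=20 S3=48 blocked=[]
Op 6: conn=34 S1=46 S2=32 S3=48 blocked=[]
Op 7: conn=53 S1=46 S2=32 S3=48 blocked=[]
Op 8: conn=35 S1=46 S2=14 S3=48 blocked=[]
Op 9: conn=29 S1=40 S2=14 S3=48 blocked=[]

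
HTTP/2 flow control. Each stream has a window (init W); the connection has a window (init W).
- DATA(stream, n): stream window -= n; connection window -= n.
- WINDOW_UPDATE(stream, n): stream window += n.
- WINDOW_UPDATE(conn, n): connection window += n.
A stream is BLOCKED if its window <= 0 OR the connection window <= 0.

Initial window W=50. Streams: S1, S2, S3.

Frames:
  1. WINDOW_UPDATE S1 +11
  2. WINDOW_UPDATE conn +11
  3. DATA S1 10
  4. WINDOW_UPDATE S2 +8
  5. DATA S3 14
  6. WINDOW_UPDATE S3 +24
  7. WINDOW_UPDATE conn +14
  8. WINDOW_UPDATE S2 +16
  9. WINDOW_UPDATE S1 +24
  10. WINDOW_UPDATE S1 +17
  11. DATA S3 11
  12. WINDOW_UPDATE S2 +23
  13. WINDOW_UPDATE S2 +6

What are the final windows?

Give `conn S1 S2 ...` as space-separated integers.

Op 1: conn=50 S1=61 S2=50 S3=50 blocked=[]
Op 2: conn=61 S1=61 S2=50 S3=50 blocked=[]
Op 3: conn=51 S1=51 S2=50 S3=50 blocked=[]
Op 4: conn=51 S1=51 S2=58 S3=50 blocked=[]
Op 5: conn=37 S1=51 S2=58 S3=36 blocked=[]
Op 6: conn=37 S1=51 S2=58 S3=60 blocked=[]
Op 7: conn=51 S1=51 S2=58 S3=60 blocked=[]
Op 8: conn=51 S1=51 S2=74 S3=60 blocked=[]
Op 9: conn=51 S1=75 S2=74 S3=60 blocked=[]
Op 10: conn=51 S1=92 S2=74 S3=60 blocked=[]
Op 11: conn=40 S1=92 S2=74 S3=49 blocked=[]
Op 12: conn=40 S1=92 S2=97 S3=49 blocked=[]
Op 13: conn=40 S1=92 S2=103 S3=49 blocked=[]

Answer: 40 92 103 49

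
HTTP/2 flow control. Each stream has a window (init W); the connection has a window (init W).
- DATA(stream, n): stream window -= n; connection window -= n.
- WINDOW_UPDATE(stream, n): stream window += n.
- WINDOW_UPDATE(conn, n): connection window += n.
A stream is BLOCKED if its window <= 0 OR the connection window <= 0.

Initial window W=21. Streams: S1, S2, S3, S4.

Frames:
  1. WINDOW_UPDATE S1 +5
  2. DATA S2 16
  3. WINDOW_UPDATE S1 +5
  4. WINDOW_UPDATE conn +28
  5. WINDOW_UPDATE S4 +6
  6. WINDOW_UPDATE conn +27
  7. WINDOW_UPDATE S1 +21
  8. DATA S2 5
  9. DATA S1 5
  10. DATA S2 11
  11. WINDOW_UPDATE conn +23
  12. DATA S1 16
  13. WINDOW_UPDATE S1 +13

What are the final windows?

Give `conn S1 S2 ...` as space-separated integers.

Answer: 46 44 -11 21 27

Derivation:
Op 1: conn=21 S1=26 S2=21 S3=21 S4=21 blocked=[]
Op 2: conn=5 S1=26 S2=5 S3=21 S4=21 blocked=[]
Op 3: conn=5 S1=31 S2=5 S3=21 S4=21 blocked=[]
Op 4: conn=33 S1=31 S2=5 S3=21 S4=21 blocked=[]
Op 5: conn=33 S1=31 S2=5 S3=21 S4=27 blocked=[]
Op 6: conn=60 S1=31 S2=5 S3=21 S4=27 blocked=[]
Op 7: conn=60 S1=52 S2=5 S3=21 S4=27 blocked=[]
Op 8: conn=55 S1=52 S2=0 S3=21 S4=27 blocked=[2]
Op 9: conn=50 S1=47 S2=0 S3=21 S4=27 blocked=[2]
Op 10: conn=39 S1=47 S2=-11 S3=21 S4=27 blocked=[2]
Op 11: conn=62 S1=47 S2=-11 S3=21 S4=27 blocked=[2]
Op 12: conn=46 S1=31 S2=-11 S3=21 S4=27 blocked=[2]
Op 13: conn=46 S1=44 S2=-11 S3=21 S4=27 blocked=[2]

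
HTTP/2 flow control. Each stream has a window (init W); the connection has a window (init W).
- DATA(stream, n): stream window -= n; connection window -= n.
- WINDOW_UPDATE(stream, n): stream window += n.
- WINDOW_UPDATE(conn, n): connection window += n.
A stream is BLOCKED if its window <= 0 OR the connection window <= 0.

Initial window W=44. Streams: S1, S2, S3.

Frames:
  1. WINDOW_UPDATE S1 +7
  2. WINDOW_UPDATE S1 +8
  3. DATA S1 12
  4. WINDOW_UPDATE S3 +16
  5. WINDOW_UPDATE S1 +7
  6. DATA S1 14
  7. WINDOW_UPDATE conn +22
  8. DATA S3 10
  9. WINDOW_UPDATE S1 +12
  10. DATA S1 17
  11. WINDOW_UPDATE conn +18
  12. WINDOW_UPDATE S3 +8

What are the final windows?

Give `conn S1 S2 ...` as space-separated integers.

Op 1: conn=44 S1=51 S2=44 S3=44 blocked=[]
Op 2: conn=44 S1=59 S2=44 S3=44 blocked=[]
Op 3: conn=32 S1=47 S2=44 S3=44 blocked=[]
Op 4: conn=32 S1=47 S2=44 S3=60 blocked=[]
Op 5: conn=32 S1=54 S2=44 S3=60 blocked=[]
Op 6: conn=18 S1=40 S2=44 S3=60 blocked=[]
Op 7: conn=40 S1=40 S2=44 S3=60 blocked=[]
Op 8: conn=30 S1=40 S2=44 S3=50 blocked=[]
Op 9: conn=30 S1=52 S2=44 S3=50 blocked=[]
Op 10: conn=13 S1=35 S2=44 S3=50 blocked=[]
Op 11: conn=31 S1=35 S2=44 S3=50 blocked=[]
Op 12: conn=31 S1=35 S2=44 S3=58 blocked=[]

Answer: 31 35 44 58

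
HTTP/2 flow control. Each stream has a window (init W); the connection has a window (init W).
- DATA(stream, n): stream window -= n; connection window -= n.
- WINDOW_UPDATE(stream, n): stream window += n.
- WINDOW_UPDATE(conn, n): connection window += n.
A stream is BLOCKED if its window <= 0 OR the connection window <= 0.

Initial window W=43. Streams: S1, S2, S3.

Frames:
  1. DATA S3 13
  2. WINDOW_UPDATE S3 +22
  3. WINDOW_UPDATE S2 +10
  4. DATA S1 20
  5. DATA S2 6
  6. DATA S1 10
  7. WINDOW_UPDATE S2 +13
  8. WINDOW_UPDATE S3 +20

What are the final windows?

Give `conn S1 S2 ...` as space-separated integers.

Answer: -6 13 60 72

Derivation:
Op 1: conn=30 S1=43 S2=43 S3=30 blocked=[]
Op 2: conn=30 S1=43 S2=43 S3=52 blocked=[]
Op 3: conn=30 S1=43 S2=53 S3=52 blocked=[]
Op 4: conn=10 S1=23 S2=53 S3=52 blocked=[]
Op 5: conn=4 S1=23 S2=47 S3=52 blocked=[]
Op 6: conn=-6 S1=13 S2=47 S3=52 blocked=[1, 2, 3]
Op 7: conn=-6 S1=13 S2=60 S3=52 blocked=[1, 2, 3]
Op 8: conn=-6 S1=13 S2=60 S3=72 blocked=[1, 2, 3]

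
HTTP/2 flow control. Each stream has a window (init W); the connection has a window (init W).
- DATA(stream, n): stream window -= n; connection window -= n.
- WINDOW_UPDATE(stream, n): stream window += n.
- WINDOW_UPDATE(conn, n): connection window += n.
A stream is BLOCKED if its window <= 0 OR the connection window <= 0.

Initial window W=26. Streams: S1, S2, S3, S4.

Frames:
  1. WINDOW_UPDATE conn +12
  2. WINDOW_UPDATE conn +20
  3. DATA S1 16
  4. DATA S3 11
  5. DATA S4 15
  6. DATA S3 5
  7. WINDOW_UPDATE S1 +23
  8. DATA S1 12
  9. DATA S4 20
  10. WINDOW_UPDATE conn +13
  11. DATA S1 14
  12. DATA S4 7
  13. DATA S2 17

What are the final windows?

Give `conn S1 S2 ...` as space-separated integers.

Op 1: conn=38 S1=26 S2=26 S3=26 S4=26 blocked=[]
Op 2: conn=58 S1=26 S2=26 S3=26 S4=26 blocked=[]
Op 3: conn=42 S1=10 S2=26 S3=26 S4=26 blocked=[]
Op 4: conn=31 S1=10 S2=26 S3=15 S4=26 blocked=[]
Op 5: conn=16 S1=10 S2=26 S3=15 S4=11 blocked=[]
Op 6: conn=11 S1=10 S2=26 S3=10 S4=11 blocked=[]
Op 7: conn=11 S1=33 S2=26 S3=10 S4=11 blocked=[]
Op 8: conn=-1 S1=21 S2=26 S3=10 S4=11 blocked=[1, 2, 3, 4]
Op 9: conn=-21 S1=21 S2=26 S3=10 S4=-9 blocked=[1, 2, 3, 4]
Op 10: conn=-8 S1=21 S2=26 S3=10 S4=-9 blocked=[1, 2, 3, 4]
Op 11: conn=-22 S1=7 S2=26 S3=10 S4=-9 blocked=[1, 2, 3, 4]
Op 12: conn=-29 S1=7 S2=26 S3=10 S4=-16 blocked=[1, 2, 3, 4]
Op 13: conn=-46 S1=7 S2=9 S3=10 S4=-16 blocked=[1, 2, 3, 4]

Answer: -46 7 9 10 -16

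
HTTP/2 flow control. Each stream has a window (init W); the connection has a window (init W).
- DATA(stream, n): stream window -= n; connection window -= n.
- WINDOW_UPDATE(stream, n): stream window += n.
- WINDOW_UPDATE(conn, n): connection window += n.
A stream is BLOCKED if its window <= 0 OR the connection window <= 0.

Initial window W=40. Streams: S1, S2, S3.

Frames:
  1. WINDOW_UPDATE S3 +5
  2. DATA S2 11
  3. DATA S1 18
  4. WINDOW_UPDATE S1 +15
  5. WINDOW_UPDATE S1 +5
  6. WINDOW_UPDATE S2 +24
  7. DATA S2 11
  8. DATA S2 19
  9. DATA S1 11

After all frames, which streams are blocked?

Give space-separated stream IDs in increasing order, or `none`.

Answer: S1 S2 S3

Derivation:
Op 1: conn=40 S1=40 S2=40 S3=45 blocked=[]
Op 2: conn=29 S1=40 S2=29 S3=45 blocked=[]
Op 3: conn=11 S1=22 S2=29 S3=45 blocked=[]
Op 4: conn=11 S1=37 S2=29 S3=45 blocked=[]
Op 5: conn=11 S1=42 S2=29 S3=45 blocked=[]
Op 6: conn=11 S1=42 S2=53 S3=45 blocked=[]
Op 7: conn=0 S1=42 S2=42 S3=45 blocked=[1, 2, 3]
Op 8: conn=-19 S1=42 S2=23 S3=45 blocked=[1, 2, 3]
Op 9: conn=-30 S1=31 S2=23 S3=45 blocked=[1, 2, 3]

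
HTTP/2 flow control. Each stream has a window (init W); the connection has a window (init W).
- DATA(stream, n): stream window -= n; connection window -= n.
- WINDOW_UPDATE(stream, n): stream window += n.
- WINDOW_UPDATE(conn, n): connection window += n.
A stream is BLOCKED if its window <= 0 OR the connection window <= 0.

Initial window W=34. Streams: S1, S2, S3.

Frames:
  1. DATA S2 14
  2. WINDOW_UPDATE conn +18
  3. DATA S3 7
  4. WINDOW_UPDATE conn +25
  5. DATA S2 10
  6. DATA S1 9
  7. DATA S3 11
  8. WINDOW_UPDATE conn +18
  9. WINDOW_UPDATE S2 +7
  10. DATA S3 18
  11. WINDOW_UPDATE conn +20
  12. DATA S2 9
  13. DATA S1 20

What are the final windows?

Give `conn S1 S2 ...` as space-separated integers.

Answer: 17 5 8 -2

Derivation:
Op 1: conn=20 S1=34 S2=20 S3=34 blocked=[]
Op 2: conn=38 S1=34 S2=20 S3=34 blocked=[]
Op 3: conn=31 S1=34 S2=20 S3=27 blocked=[]
Op 4: conn=56 S1=34 S2=20 S3=27 blocked=[]
Op 5: conn=46 S1=34 S2=10 S3=27 blocked=[]
Op 6: conn=37 S1=25 S2=10 S3=27 blocked=[]
Op 7: conn=26 S1=25 S2=10 S3=16 blocked=[]
Op 8: conn=44 S1=25 S2=10 S3=16 blocked=[]
Op 9: conn=44 S1=25 S2=17 S3=16 blocked=[]
Op 10: conn=26 S1=25 S2=17 S3=-2 blocked=[3]
Op 11: conn=46 S1=25 S2=17 S3=-2 blocked=[3]
Op 12: conn=37 S1=25 S2=8 S3=-2 blocked=[3]
Op 13: conn=17 S1=5 S2=8 S3=-2 blocked=[3]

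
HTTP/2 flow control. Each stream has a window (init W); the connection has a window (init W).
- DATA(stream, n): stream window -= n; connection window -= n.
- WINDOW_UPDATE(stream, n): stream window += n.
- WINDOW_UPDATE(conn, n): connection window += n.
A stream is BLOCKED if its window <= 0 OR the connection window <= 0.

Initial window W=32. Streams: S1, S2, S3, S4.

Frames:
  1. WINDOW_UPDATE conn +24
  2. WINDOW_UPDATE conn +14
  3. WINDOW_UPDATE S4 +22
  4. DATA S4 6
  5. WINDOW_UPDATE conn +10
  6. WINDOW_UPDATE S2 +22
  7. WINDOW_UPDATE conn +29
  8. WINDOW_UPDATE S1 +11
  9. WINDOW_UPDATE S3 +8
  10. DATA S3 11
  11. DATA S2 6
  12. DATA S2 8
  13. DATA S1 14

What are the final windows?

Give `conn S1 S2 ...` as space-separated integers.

Op 1: conn=56 S1=32 S2=32 S3=32 S4=32 blocked=[]
Op 2: conn=70 S1=32 S2=32 S3=32 S4=32 blocked=[]
Op 3: conn=70 S1=32 S2=32 S3=32 S4=54 blocked=[]
Op 4: conn=64 S1=32 S2=32 S3=32 S4=48 blocked=[]
Op 5: conn=74 S1=32 S2=32 S3=32 S4=48 blocked=[]
Op 6: conn=74 S1=32 S2=54 S3=32 S4=48 blocked=[]
Op 7: conn=103 S1=32 S2=54 S3=32 S4=48 blocked=[]
Op 8: conn=103 S1=43 S2=54 S3=32 S4=48 blocked=[]
Op 9: conn=103 S1=43 S2=54 S3=40 S4=48 blocked=[]
Op 10: conn=92 S1=43 S2=54 S3=29 S4=48 blocked=[]
Op 11: conn=86 S1=43 S2=48 S3=29 S4=48 blocked=[]
Op 12: conn=78 S1=43 S2=40 S3=29 S4=48 blocked=[]
Op 13: conn=64 S1=29 S2=40 S3=29 S4=48 blocked=[]

Answer: 64 29 40 29 48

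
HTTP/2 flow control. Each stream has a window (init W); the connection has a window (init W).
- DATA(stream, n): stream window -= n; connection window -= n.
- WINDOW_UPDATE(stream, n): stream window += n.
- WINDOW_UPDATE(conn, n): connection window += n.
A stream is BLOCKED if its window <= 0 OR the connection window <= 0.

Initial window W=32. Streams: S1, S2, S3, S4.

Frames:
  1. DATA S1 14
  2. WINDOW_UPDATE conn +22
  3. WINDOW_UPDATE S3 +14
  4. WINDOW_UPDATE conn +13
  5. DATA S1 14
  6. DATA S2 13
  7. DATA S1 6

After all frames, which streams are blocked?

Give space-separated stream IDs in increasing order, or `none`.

Answer: S1

Derivation:
Op 1: conn=18 S1=18 S2=32 S3=32 S4=32 blocked=[]
Op 2: conn=40 S1=18 S2=32 S3=32 S4=32 blocked=[]
Op 3: conn=40 S1=18 S2=32 S3=46 S4=32 blocked=[]
Op 4: conn=53 S1=18 S2=32 S3=46 S4=32 blocked=[]
Op 5: conn=39 S1=4 S2=32 S3=46 S4=32 blocked=[]
Op 6: conn=26 S1=4 S2=19 S3=46 S4=32 blocked=[]
Op 7: conn=20 S1=-2 S2=19 S3=46 S4=32 blocked=[1]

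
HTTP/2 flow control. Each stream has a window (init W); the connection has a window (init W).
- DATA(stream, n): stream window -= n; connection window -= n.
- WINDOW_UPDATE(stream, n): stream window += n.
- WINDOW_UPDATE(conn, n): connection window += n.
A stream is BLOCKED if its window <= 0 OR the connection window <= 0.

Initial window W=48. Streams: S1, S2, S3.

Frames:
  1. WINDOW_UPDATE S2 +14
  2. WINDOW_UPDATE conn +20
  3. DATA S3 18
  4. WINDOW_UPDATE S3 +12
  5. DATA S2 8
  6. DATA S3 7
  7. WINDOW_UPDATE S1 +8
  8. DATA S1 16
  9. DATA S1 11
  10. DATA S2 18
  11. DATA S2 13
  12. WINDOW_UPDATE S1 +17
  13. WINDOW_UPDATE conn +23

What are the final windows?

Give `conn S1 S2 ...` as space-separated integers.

Answer: 0 46 23 35

Derivation:
Op 1: conn=48 S1=48 S2=62 S3=48 blocked=[]
Op 2: conn=68 S1=48 S2=62 S3=48 blocked=[]
Op 3: conn=50 S1=48 S2=62 S3=30 blocked=[]
Op 4: conn=50 S1=48 S2=62 S3=42 blocked=[]
Op 5: conn=42 S1=48 S2=54 S3=42 blocked=[]
Op 6: conn=35 S1=48 S2=54 S3=35 blocked=[]
Op 7: conn=35 S1=56 S2=54 S3=35 blocked=[]
Op 8: conn=19 S1=40 S2=54 S3=35 blocked=[]
Op 9: conn=8 S1=29 S2=54 S3=35 blocked=[]
Op 10: conn=-10 S1=29 S2=36 S3=35 blocked=[1, 2, 3]
Op 11: conn=-23 S1=29 S2=23 S3=35 blocked=[1, 2, 3]
Op 12: conn=-23 S1=46 S2=23 S3=35 blocked=[1, 2, 3]
Op 13: conn=0 S1=46 S2=23 S3=35 blocked=[1, 2, 3]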